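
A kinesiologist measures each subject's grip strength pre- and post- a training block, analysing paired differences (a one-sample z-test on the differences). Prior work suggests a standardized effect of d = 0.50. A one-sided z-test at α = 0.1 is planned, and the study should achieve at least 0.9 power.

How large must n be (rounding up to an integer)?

n = 27

For power 0.9 need Φ(δ − z_{0.1}) = 0.9, so δ = z_{0.1} + z_{0.10} = 1.282 + 1.282 = 2.563.
δ = d·√n ⇒ n = (δ/d)² = (2.563 / 0.50)² = 26.28.
Round up to the next whole unit.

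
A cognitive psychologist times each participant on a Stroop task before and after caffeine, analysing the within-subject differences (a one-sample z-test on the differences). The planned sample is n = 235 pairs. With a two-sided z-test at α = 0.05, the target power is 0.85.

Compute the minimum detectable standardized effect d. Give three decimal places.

d ≈ 0.195

Required noncentrality: δ = z_{0.025} + z_{0.15} = 1.960 + 1.036 = 2.996.
(The second rejection-region term Φ(−δ − z_{α/2}) is negligible and dropped.)
δ = d·√n ⇒ d = δ/√n = 2.996/√235 = 0.1955.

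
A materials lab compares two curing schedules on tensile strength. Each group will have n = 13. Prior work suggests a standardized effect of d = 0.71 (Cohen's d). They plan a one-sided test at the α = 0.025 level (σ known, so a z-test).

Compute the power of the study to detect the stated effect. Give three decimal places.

Power ≈ 0.440

Noncentrality parameter: δ = d·√(n/2) = 0.71 × √(13/2) = 1.8102
One-sided α = 0.025 → critical value z_{0.025} = 1.960.
Power = P(Z > 1.960 − δ) = Φ(-0.150) = 0.4405.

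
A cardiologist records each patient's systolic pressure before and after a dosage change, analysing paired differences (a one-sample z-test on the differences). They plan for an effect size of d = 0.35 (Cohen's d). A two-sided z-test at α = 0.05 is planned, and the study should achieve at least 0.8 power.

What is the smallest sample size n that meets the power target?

For power 0.8 need Φ(δ − z_{0.025}) = 0.8, so δ = z_{0.025} + z_{0.20} = 1.960 + 0.842 = 2.802.
(For δ > 0 the lower-tail rejection region contributes negligibly to power, so the one-term inversion is standard.)
δ = d·√n ⇒ n = (δ/d)² = (2.802 / 0.35)² = 64.07.
Round up to the next whole unit.

n = 65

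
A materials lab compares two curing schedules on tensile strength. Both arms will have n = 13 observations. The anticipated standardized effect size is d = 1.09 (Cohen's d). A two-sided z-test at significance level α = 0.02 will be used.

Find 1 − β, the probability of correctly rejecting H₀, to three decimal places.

Noncentrality parameter: δ = d·√(n/2) = 1.09 × √(13/2) = 2.7790
Two-sided α = 0.02 → critical value z_{0.01} = 2.326.
Power = Φ(δ − 2.326) + Φ(−δ − 2.326) = Φ(0.453) + Φ(-5.105) = 0.6746 + 0.0000 = 0.6746.

Power ≈ 0.675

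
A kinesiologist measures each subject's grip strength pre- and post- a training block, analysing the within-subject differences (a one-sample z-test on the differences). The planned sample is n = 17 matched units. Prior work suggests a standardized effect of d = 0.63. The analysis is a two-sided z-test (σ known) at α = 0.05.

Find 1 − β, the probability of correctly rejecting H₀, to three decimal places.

Power ≈ 0.738

Noncentrality parameter: δ = d·√n = 0.63 × √17 = 2.5976
Critical value for a two-sided test at α = 0.05: z_{α/2} = 1.960.
Power = Φ(δ − 1.960) + Φ(−δ − 1.960) = Φ(0.638) + Φ(-4.558) = 0.7381 + 0.0000 = 0.7381.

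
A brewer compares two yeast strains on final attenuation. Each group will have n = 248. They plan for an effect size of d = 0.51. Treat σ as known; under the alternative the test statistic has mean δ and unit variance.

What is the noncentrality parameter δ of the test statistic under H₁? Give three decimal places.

δ ≈ 5.679

The noncentrality parameter scales effect size by the design's sample-size factor: δ = d·√(n/2) = 0.51 × √(248/2) = 5.6791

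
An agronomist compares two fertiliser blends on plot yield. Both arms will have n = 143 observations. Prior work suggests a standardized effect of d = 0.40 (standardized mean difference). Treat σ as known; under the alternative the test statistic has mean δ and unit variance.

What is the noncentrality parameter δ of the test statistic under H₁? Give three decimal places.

δ ≈ 3.382

The noncentrality parameter scales effect size by the design's sample-size factor: δ = d·√(n/2) = 0.40 × √(143/2) = 3.3823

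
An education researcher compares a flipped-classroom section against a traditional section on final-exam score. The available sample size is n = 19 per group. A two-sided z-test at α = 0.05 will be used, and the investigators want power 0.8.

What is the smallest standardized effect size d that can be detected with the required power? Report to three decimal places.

d ≈ 0.909

Need Φ(δ − 1.960) = 0.8, so δ = 1.960 + 0.842 = 2.802.
(Lower-tail contribution to power is negligible for δ > 0.)
δ = d·√(n/2) ⇒ d = δ/√(n/2) = 2.802/√(19/2) = 0.9090.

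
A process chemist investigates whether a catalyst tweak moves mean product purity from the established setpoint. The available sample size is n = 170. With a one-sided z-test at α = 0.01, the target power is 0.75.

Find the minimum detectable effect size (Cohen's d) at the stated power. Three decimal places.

Need Φ(δ − 2.326) = 0.75, so δ = 2.326 + 0.674 = 3.001.
δ = d·√n ⇒ d = δ/√n = 3.001/√170 = 0.2302.

d ≈ 0.230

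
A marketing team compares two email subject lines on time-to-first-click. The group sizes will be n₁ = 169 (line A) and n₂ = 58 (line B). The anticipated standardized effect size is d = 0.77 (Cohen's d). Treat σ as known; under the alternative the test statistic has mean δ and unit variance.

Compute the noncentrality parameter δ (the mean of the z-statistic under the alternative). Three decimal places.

δ ≈ 5.060

δ = d / √(1/n₁ + 1/n₂) = 0.77 / √(1/169 + 1/58) = 5.0598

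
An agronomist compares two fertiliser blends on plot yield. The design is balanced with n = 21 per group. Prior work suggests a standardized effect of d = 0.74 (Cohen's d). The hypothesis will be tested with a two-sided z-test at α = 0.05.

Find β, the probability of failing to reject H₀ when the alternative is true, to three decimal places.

Noncentrality parameter: δ = d·√(n/2) = 0.74 × √(21/2) = 2.3979
Critical value for a two-sided test at α = 0.05: z_{α/2} = 1.960.
Power = Φ(δ − 1.960) + Φ(−δ − 1.960) = Φ(0.438) + Φ(-4.358) = 0.6693 + 0.0000 = 0.6693.
Type II error: β = 1 − power = 1 − 0.6693 = 0.3307.

β ≈ 0.331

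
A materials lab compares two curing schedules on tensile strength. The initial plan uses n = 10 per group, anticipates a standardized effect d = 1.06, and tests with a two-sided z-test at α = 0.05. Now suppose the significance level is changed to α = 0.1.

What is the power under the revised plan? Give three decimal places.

δ = d·√(n/2) = 1.06 × √(10/2) = 2.3702 (unchanged). New critical value: z_{0.05} = 1.645.
Revised power = Φ(δ − 1.645) + Φ(−δ − 1.645) = Φ(0.725) + Φ(-4.015) = 0.7659 + 0.0000 = 0.7659.

Power ≈ 0.766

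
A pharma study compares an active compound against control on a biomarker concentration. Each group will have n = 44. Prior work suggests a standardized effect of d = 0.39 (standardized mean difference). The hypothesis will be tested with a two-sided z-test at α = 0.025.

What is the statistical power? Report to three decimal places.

Power ≈ 0.340

Noncentrality parameter: λ = d·√(n/2) = 0.39 × √(44/2) = 1.8293
Critical value for a two-sided test at α = 0.025: z_{α/2} = 2.241.
Power = Φ(λ − 2.241) + Φ(−λ − 2.241) = Φ(-0.412) + Φ(-4.071) = 0.3401 + 0.0000 = 0.3401.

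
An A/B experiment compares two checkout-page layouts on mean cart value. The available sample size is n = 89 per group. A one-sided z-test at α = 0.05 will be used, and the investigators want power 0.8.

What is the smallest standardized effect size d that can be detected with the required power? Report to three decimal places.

d ≈ 0.373

Need Φ(δ − 1.645) = 0.8, so δ = 1.645 + 0.842 = 2.486.
δ = d·√(n/2) ⇒ d = δ/√(n/2) = 2.486/√(89/2) = 0.3727.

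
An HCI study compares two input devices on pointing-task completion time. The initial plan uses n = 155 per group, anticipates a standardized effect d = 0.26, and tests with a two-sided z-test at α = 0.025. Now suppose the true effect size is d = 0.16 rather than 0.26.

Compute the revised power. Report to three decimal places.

Power ≈ 0.203

With d = 0.16: δ = d·√(n/2) = 0.16 × √(155/2) = 1.4085. Critical value z_{0.0125} = 2.241.
Revised power = Φ(δ − 2.241) + Φ(−δ − 2.241) = Φ(-0.833) + Φ(-3.650) = 0.2025 + 0.0001 = 0.2026.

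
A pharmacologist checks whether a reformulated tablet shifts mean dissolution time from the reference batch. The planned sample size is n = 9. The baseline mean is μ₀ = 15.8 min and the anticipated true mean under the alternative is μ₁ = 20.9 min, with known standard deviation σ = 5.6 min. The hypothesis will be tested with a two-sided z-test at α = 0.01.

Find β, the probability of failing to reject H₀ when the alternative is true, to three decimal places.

β ≈ 0.438

Standardized effect: d = |μ₁ − μ₀| / σ = |20.9 − 15.8| / 5.6 = 0.9107
Noncentrality parameter: δ = d·√n = 0.9107 × √9 = 2.7321
Two-sided α = 0.01 → critical value z_{0.005} = 2.576.
Power = Φ(δ − 2.576) + Φ(−δ − 2.576) = Φ(0.156) + Φ(-5.308) = 0.5621 + 0.0000 = 0.5621.
Type II error: β = 1 − power = 1 − 0.5621 = 0.4379.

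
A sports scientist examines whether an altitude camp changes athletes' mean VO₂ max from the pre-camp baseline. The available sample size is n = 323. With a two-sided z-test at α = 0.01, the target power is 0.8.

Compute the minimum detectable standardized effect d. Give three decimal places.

Required noncentrality: δ = z_{0.005} + z_{0.20} = 2.576 + 0.842 = 3.417.
(The second rejection-region term Φ(−δ − z_{α/2}) is negligible and dropped.)
δ = d·√n ⇒ d = δ/√n = 3.417/√323 = 0.1902.

d ≈ 0.190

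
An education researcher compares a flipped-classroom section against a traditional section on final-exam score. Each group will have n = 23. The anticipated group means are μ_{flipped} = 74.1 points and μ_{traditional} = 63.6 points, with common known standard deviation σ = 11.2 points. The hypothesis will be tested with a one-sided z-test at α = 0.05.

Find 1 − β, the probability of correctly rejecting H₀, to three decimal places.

Standardized effect: d = |μ_{flipped} − μ_{traditional}| / σ = |74.1 − 63.6| / 11.2 = 0.9375
Noncentrality parameter: δ = d·√(n/2) = 0.9375 × √(23/2) = 3.1792
One-sided α = 0.05 → critical value z_{0.05} = 1.645.
Power = Φ(δ − 1.645) = Φ(1.534) = 0.9375.

Power ≈ 0.938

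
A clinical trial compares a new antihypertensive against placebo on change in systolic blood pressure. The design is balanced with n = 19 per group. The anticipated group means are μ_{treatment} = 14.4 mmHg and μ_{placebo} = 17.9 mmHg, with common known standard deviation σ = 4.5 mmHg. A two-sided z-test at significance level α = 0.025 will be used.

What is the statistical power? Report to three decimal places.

Power ≈ 0.562

Standardized effect: d = |μ_{treatment} − μ_{placebo}| / σ = |14.4 − 17.9| / 4.5 = 0.7778
Noncentrality parameter: δ = d·√(n/2) = 0.7778 × √(19/2) = 2.3973
Two-sided α = 0.025 → critical value z_{0.0125} = 2.241.
Power = Φ(δ − 2.241) + Φ(−δ − 2.241) = Φ(0.156) + Φ(-4.639) = 0.5619 + 0.0000 = 0.5619.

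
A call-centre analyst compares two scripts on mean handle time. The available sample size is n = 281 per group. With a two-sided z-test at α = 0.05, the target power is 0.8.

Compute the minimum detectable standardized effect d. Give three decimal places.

Need Φ(δ − 1.960) = 0.8, so δ = 1.960 + 0.842 = 2.802.
(Lower-tail contribution to power is negligible for δ > 0.)
δ = d·√(n/2) ⇒ d = δ/√(n/2) = 2.802/√(281/2) = 0.2364.

d ≈ 0.236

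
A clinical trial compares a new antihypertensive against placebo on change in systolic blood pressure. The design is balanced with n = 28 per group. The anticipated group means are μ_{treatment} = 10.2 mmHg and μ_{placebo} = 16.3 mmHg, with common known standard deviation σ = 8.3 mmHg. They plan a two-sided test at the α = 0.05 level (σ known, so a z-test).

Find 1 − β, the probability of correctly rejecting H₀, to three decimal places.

Standardized effect: d = |μ_{treatment} − μ_{placebo}| / σ = |10.2 − 16.3| / 8.3 = 0.7349
Noncentrality parameter: δ = d·√(n/2) = 0.7349 × √(28/2) = 2.7499
Two-sided α = 0.05 → critical value z_{0.025} = 1.960.
Power = Φ(δ − 1.960) + Φ(−δ − 1.960) = Φ(0.790) + Φ(-4.710) = 0.7852 + 0.0000 = 0.7852.

Power ≈ 0.785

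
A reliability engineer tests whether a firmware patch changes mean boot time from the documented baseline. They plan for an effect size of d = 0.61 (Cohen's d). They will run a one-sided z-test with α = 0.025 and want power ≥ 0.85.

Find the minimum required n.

n = 25

Set Φ(δ − 1.960) = 0.85; then δ − 1.960 = Φ⁻¹(0.85) = 1.036, giving δ = 2.996.
δ = d·√n ⇒ n = (δ/d)² = (2.996 / 0.61)² = 24.13.
Rounding up, n = 25.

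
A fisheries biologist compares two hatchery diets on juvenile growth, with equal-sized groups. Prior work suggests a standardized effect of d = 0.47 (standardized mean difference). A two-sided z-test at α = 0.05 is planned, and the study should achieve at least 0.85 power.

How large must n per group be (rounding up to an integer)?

n = 82 per group

Set Φ(δ − 1.960) = 0.85; then δ − 1.960 = Φ⁻¹(0.85) = 1.036, giving δ = 2.996.
(Ignoring the negligible lower-tail rejection probability gives the usual closed-form inversion.)
δ = d·√(n/2) ⇒ n = 2(δ/d)² = 2 × (2.996 / 0.47)² = 81.29.
Rounding up, n = 82 per group.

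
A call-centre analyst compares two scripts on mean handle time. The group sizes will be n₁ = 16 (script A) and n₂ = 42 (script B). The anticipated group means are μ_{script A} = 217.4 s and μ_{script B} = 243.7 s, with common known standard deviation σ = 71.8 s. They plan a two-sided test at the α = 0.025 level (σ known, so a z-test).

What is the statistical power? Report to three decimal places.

Power ≈ 0.160

Standardized effect: d = |μ_{script A} − μ_{script B}| / σ = |217.4 − 243.7| / 71.8 = 0.3663
Noncentrality parameter: δ = d / √(1/n₁ + 1/n₂) = 0.3663 / √(1/16 + 1/42) = 1.2468
Critical value for a two-sided test at α = 0.025: z_{α/2} = 2.241.
Power = Φ(δ − 2.241) + Φ(−δ − 2.241) = Φ(-0.995) + Φ(-3.488) = 0.1600 + 0.0002 = 0.1602.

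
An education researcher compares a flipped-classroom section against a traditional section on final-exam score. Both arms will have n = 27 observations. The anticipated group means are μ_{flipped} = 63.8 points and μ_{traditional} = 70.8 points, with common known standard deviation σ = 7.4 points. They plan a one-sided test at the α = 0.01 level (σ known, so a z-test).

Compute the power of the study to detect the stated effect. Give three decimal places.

Standardized effect: d = |μ_{flipped} − μ_{traditional}| / σ = |63.8 − 70.8| / 7.4 = 0.9459
Noncentrality parameter: δ = d·√(n/2) = 0.9459 × √(27/2) = 3.4756
One-sided α = 0.01 → critical value z_{0.01} = 2.326.
Power = P(Z > 2.326 − δ) = Φ(1.149) = 0.8748.

Power ≈ 0.875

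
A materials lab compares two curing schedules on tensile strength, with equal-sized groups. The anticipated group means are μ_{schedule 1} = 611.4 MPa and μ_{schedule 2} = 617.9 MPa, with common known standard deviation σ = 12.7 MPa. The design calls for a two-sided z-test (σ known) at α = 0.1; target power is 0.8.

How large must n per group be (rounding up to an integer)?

Standardized effect: d = |μ_{schedule 1} − μ_{schedule 2}| / σ = |611.4 − 617.9| / 12.7 = 0.5118
Set Φ(δ − 1.645) = 0.8; then δ − 1.645 = Φ⁻¹(0.8) = 0.842, giving δ = 2.486.
(Ignoring the negligible lower-tail rejection probability gives the usual closed-form inversion.)
δ = d·√(n/2) ⇒ n = 2(δ/d)² = 2 × (2.486 / 0.5118)² = 47.20.
Round up to the next whole unit.

n = 48 per group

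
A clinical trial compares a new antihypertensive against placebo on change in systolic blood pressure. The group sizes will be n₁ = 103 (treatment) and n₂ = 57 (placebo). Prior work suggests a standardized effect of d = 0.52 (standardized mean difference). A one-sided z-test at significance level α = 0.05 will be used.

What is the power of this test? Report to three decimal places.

Power ≈ 0.934

Noncentrality parameter: δ = d / √(1/n₁ + 1/n₂) = 0.52 / √(1/103 + 1/57) = 3.1499
Critical value for a one-sided test at α = 0.05: z_α = 1.645.
Power = Φ(δ − 1.645) = Φ(1.505) = 0.9338.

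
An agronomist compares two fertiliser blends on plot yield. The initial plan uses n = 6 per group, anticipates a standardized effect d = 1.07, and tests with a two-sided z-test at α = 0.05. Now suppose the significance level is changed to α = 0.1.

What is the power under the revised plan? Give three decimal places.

Power ≈ 0.583

δ = d·√(n/2) = 1.07 × √(6/2) = 1.8533 (unchanged). New critical value: z_{0.05} = 1.645.
Revised power = Φ(δ − 1.645) + Φ(−δ − 1.645) = Φ(0.208) + Φ(-3.498) = 0.5826 + 0.0002 = 0.5828.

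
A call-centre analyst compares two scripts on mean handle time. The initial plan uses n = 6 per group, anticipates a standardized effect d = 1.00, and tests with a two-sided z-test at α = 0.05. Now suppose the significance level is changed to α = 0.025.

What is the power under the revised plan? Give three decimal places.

δ = d·√(n/2) = 1.00 × √(6/2) = 1.7321 (unchanged). New critical value: z_{0.0125} = 2.241.
Revised power = Φ(δ − 2.241) + Φ(−δ − 2.241) = Φ(-0.509) + Φ(-3.973) = 0.3053 + 0.0000 = 0.3053.

Power ≈ 0.305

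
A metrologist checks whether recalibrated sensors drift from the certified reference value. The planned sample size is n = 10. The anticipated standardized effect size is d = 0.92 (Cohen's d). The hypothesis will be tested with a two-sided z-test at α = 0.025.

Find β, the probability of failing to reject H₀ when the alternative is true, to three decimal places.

Noncentrality parameter: δ = d·√n = 0.92 × √10 = 2.9093
Two-sided α = 0.025 → critical value z_{0.0125} = 2.241.
Power = Φ(δ − 2.241) + Φ(−δ − 2.241) = Φ(0.668) + Φ(-5.151) = 0.7479 + 0.0000 = 0.7479.
Type II error: β = 1 − power = 1 − 0.7479 = 0.2521.

β ≈ 0.252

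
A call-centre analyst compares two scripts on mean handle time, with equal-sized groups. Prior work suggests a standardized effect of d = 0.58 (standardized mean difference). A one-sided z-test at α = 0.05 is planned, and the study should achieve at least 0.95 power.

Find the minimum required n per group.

n = 65 per group

Set Φ(δ − 1.645) = 0.95; then δ − 1.645 = Φ⁻¹(0.95) = 1.645, giving δ = 3.290.
δ = d·√(n/2) ⇒ n = 2(δ/d)² = 2 × (3.290 / 0.58)² = 64.34.
Rounding up, n = 65 per group.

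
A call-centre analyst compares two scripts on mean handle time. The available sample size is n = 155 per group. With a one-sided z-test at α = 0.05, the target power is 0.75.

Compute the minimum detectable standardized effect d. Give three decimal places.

d ≈ 0.263

Required noncentrality: δ = z_{0.05} + z_{0.25} = 1.645 + 0.674 = 2.319.
δ = d·√(n/2) ⇒ d = δ/√(n/2) = 2.319/√(155/2) = 0.2635.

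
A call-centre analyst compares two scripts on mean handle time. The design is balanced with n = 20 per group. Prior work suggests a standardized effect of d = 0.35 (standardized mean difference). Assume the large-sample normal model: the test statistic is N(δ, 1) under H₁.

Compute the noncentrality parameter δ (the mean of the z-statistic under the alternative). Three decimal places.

δ ≈ 1.107

δ = d·√(n/2) = 0.35 × √(20/2) = 1.1068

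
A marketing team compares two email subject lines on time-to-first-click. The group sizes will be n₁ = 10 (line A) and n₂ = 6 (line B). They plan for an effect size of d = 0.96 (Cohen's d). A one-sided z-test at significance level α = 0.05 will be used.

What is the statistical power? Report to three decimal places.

Power ≈ 0.585

Noncentrality parameter: δ = d / √(1/n₁ + 1/n₂) = 0.96 / √(1/10 + 1/6) = 1.8590
Critical value for a one-sided test at α = 0.05: z_α = 1.645.
Power = P(Z > 1.645 − δ) = Φ(0.214) = 0.5848.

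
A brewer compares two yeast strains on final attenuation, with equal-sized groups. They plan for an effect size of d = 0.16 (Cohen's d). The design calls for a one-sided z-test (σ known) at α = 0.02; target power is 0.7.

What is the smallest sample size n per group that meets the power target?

Set Φ(δ − 2.054) = 0.7; then δ − 2.054 = Φ⁻¹(0.7) = 0.524, giving δ = 2.578.
δ = d·√(n/2) ⇒ n = 2(δ/d)² = 2 × (2.578 / 0.16)² = 519.29.
Round up to the next whole unit.

n = 520 per group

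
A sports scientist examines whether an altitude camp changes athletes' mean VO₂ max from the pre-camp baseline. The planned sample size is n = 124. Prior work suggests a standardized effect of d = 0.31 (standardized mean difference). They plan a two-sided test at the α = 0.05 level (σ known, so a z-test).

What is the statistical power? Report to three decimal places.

Power ≈ 0.932

Noncentrality parameter: δ = d·√n = 0.31 × √124 = 3.4520
Two-sided α = 0.05 → critical value z_{0.025} = 1.960.
Power = Φ(δ − 1.960) + Φ(−δ − 1.960) = Φ(1.492) + Φ(-5.412) = 0.9322 + 0.0000 = 0.9322.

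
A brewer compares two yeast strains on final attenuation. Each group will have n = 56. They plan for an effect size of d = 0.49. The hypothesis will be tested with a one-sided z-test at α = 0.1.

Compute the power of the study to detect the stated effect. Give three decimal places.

Noncentrality parameter: δ = d·√(n/2) = 0.49 × √(56/2) = 2.5928
One-sided α = 0.1 → critical value z_{0.1} = 1.282.
Power = Φ(δ − 1.282) = Φ(1.311) = 0.9051.

Power ≈ 0.905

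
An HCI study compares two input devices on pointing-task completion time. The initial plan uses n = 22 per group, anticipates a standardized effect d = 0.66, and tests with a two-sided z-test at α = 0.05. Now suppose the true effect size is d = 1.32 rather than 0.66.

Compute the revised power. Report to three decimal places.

Power ≈ 0.992

With d = 1.32: δ = d·√(n/2) = 1.32 × √(22/2) = 4.3779. Critical value z_{0.025} = 1.960.
Revised power = Φ(δ − 1.960) + Φ(−δ − 1.960) = Φ(2.418) + Φ(-6.338) = 0.9922 + 0.0000 = 0.9922.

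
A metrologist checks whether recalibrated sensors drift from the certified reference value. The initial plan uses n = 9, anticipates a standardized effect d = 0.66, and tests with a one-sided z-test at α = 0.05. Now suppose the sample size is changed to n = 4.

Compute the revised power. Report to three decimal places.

With n = 4: δ = d·√n = 0.66 × √4 = 1.3200. Critical value z_{0.05} = 1.645.
Revised power = P(Z > 1.645 − δ) = Φ(-0.325) = 0.3726.

Power ≈ 0.373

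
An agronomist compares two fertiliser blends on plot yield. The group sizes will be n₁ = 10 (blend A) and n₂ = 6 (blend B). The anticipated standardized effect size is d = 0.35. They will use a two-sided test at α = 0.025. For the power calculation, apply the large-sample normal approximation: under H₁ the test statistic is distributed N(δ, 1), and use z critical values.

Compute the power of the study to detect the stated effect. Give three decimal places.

Power ≈ 0.061

Noncentrality parameter: δ = d / √(1/n₁ + 1/n₂) = 0.35 / √(1/10 + 1/6) = 0.6778
Two-sided α = 0.025 → critical value z_{0.0125} = 2.241.
Power = Φ(δ − 2.241) + Φ(−δ − 2.241) = Φ(-1.564) + Φ(-2.919) = 0.0590 + 0.0018 = 0.0607.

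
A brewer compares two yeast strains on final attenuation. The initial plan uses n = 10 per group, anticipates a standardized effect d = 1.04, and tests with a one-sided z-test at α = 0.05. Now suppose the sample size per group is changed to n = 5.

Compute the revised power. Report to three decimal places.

With n = 5 per group: δ = d·√(n/2) = 1.04 × √(5/2) = 1.6444. Critical value z_{0.05} = 1.645.
Revised power = Φ(δ − 1.645) = Φ(0.000) = 0.4998.

Power ≈ 0.500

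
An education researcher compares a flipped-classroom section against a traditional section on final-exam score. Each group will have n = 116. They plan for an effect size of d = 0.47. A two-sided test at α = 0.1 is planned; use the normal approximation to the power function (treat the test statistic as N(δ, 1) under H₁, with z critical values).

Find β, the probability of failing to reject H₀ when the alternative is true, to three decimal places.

β ≈ 0.027

Noncentrality parameter: δ = d·√(n/2) = 0.47 × √(116/2) = 3.5794
Critical value for a two-sided test at α = 0.1: z_{α/2} = 1.645.
Power = Φ(δ − 1.645) + Φ(−δ − 1.645) = Φ(1.935) + Φ(-5.224) = 0.9735 + 0.0000 = 0.9735.
Type II error: β = 1 − power = 1 − 0.9735 = 0.0265.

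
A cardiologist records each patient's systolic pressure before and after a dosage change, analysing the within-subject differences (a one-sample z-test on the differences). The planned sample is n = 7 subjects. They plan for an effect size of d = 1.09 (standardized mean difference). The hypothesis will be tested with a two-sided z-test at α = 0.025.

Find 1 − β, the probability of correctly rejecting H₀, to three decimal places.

Noncentrality parameter: δ = d·√n = 1.09 × √7 = 2.8839
Critical value for a two-sided test at α = 0.025: z_{α/2} = 2.241.
Power = Φ(δ − 2.241) + Φ(−δ − 2.241) = Φ(0.642) + Φ(-5.125) = 0.7397 + 0.0000 = 0.7397.

Power ≈ 0.740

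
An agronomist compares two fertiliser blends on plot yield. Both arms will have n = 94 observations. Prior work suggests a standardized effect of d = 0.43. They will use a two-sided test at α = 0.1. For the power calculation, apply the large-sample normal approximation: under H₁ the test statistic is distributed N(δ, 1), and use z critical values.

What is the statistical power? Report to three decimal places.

Noncentrality parameter: δ = d·√(n/2) = 0.43 × √(94/2) = 2.9479
Two-sided α = 0.1 → critical value z_{0.05} = 1.645.
Power = Φ(δ − 1.645) + Φ(−δ − 1.645) = Φ(1.303) + Φ(-4.593) = 0.9037 + 0.0000 = 0.9037.

Power ≈ 0.904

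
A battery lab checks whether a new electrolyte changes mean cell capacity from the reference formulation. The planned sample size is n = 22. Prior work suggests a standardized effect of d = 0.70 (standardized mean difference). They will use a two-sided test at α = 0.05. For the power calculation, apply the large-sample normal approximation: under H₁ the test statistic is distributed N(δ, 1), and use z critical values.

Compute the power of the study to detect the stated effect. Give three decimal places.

Power ≈ 0.907

Noncentrality parameter: δ = d·√n = 0.70 × √22 = 3.2833
Two-sided α = 0.05 → critical value z_{0.025} = 1.960.
Power = Φ(δ − 1.960) + Φ(−δ − 1.960) = Φ(1.323) + Φ(-5.243) = 0.9071 + 0.0000 = 0.9071.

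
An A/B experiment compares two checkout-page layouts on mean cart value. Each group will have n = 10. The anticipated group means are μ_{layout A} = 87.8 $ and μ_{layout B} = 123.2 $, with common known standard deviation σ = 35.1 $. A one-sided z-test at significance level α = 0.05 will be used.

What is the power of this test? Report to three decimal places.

Power ≈ 0.729

Standardized effect: d = |μ_{layout A} − μ_{layout B}| / σ = |87.8 − 123.2| / 35.1 = 1.0085
Noncentrality parameter: δ = d·√(n/2) = 1.0085 × √(10/2) = 2.2552
Critical value for a one-sided test at α = 0.05: z_α = 1.645.
Power = P(Z > 1.645 − δ) = Φ(0.610) = 0.7292.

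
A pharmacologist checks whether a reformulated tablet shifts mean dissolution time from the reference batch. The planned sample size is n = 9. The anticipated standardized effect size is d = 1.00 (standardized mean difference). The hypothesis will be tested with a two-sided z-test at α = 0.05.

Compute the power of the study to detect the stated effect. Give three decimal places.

Noncentrality parameter: λ = d·√n = 1.00 × √9 = 3.0000
Critical value for a two-sided test at α = 0.05: z_{α/2} = 1.960.
Power = Φ(λ − 1.960) + Φ(−λ − 1.960) = Φ(1.040) + Φ(-4.960) = 0.8508 + 0.0000 = 0.8508.

Power ≈ 0.851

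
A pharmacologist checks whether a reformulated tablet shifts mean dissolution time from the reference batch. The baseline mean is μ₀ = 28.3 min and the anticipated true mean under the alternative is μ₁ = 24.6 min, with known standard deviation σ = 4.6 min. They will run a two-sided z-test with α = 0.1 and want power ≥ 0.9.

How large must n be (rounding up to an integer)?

Standardized effect: d = |μ₁ − μ₀| / σ = |24.6 − 28.3| / 4.6 = 0.8043
Set Φ(δ − 1.645) = 0.9; then δ − 1.645 = Φ⁻¹(0.9) = 1.282, giving δ = 2.926.
(For δ > 0 the lower-tail rejection region contributes negligibly to power, so the one-term inversion is standard.)
δ = d·√n ⇒ n = (δ/d)² = (2.926 / 0.8043)² = 13.24.
Rounding up, n = 14.

n = 14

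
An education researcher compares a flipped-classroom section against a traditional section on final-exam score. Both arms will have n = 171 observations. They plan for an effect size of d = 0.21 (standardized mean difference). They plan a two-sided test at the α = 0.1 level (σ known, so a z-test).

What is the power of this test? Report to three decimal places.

Noncentrality parameter: δ = d·√(n/2) = 0.21 × √(171/2) = 1.9418
Critical value for a two-sided test at α = 0.1: z_{α/2} = 1.645.
Power = Φ(δ − 1.645) + Φ(−δ − 1.645) = Φ(0.297) + Φ(-3.587) = 0.6167 + 0.0002 = 0.6169.

Power ≈ 0.617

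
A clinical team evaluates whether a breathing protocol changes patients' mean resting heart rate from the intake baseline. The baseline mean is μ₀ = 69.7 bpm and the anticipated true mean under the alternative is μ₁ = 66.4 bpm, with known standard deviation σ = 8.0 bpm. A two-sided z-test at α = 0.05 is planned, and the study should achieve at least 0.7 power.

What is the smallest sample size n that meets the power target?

n = 37

Standardized effect: d = |μ₁ − μ₀| / σ = |66.4 − 69.7| / 8.0 = 0.4125
Set Φ(δ − 1.960) = 0.7; then δ − 1.960 = Φ⁻¹(0.7) = 0.524, giving δ = 2.484.
(The Φ(−δ − z_{α/2}) term is vanishingly small for δ > 0 and is dropped in the standard sample-size formula.)
δ = d·√n ⇒ n = (δ/d)² = (2.484 / 0.4125)² = 36.27.
Round up to the next whole unit.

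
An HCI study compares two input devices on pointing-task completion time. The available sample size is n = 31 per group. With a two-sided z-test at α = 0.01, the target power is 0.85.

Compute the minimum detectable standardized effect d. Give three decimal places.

Required noncentrality: δ = z_{0.005} + z_{0.15} = 2.576 + 1.036 = 3.612.
(Lower-tail contribution to power is negligible for δ > 0.)
δ = d·√(n/2) ⇒ d = δ/√(n/2) = 3.612/√(31/2) = 0.9175.

d ≈ 0.918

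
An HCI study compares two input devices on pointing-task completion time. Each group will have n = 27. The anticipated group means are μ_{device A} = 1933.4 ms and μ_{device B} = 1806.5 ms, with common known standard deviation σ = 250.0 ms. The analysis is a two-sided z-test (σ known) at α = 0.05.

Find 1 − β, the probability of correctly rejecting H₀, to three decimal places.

Standardized effect: d = |μ_{device A} − μ_{device B}| / σ = |1933.4 − 1806.5| / 250.0 = 0.5076
Noncentrality parameter: δ = d·√(n/2) = 0.5076 × √(27/2) = 1.8650
Critical value for a two-sided test at α = 0.05: z_{α/2} = 1.960.
Power = Φ(δ − 1.960) + Φ(−δ − 1.960) = Φ(-0.095) + Φ(-3.825) = 0.4622 + 0.0001 = 0.4623.

Power ≈ 0.462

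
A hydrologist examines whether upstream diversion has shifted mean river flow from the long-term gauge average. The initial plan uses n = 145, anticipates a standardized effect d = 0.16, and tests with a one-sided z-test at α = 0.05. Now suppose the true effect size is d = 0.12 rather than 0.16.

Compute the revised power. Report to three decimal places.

With d = 0.12: δ = d·√n = 0.12 × √145 = 1.4450. Critical value z_{0.05} = 1.645.
Revised power = Φ(δ − 1.645) = Φ(-0.200) = 0.4208.

Power ≈ 0.421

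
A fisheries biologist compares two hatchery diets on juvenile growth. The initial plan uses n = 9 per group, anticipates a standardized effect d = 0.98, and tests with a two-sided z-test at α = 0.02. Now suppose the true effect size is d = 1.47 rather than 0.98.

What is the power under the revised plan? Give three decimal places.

Power ≈ 0.786

With d = 1.47: δ = d·√(n/2) = 1.47 × √(9/2) = 3.1183. Critical value z_{0.01} = 2.326.
Revised power = Φ(δ − 2.326) + Φ(−δ − 2.326) = Φ(0.792) + Φ(-5.445) = 0.7858 + 0.0000 = 0.7858.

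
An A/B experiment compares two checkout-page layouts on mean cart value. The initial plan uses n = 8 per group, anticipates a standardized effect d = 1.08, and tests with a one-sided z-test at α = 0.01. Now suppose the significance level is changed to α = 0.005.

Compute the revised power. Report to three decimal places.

Power ≈ 0.339

δ = d·√(n/2) = 1.08 × √(8/2) = 2.1600 (unchanged). New critical value: z_{0.005} = 2.576.
Revised power = Φ(δ − 2.576) = Φ(-0.416) = 0.3388.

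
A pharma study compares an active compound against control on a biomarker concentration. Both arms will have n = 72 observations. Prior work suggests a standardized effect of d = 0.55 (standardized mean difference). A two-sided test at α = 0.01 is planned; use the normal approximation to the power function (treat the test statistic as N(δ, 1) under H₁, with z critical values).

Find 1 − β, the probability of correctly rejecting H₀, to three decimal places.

Power ≈ 0.766

Noncentrality parameter: δ = d·√(n/2) = 0.55 × √(72/2) = 3.3000
Critical value for a two-sided test at α = 0.01: z_{α/2} = 2.576.
Power = Φ(δ − 2.576) + Φ(−δ − 2.576) = Φ(0.724) + Φ(-5.876) = 0.7655 + 0.0000 = 0.7655.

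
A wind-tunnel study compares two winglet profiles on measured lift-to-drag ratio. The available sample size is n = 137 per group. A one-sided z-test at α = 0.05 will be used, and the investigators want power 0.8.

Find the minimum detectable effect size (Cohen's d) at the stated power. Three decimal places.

Need Φ(δ − 1.645) = 0.8, so δ = 1.645 + 0.842 = 2.486.
δ = d·√(n/2) ⇒ d = δ/√(n/2) = 2.486/√(137/2) = 0.3004.

d ≈ 0.300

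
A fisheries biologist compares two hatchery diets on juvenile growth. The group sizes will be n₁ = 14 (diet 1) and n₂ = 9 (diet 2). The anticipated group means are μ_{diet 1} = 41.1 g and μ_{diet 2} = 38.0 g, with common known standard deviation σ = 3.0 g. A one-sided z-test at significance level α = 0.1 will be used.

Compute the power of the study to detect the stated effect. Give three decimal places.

Power ≈ 0.872

Standardized effect: d = |μ_{diet 1} − μ_{diet 2}| / σ = |41.1 − 38.0| / 3.0 = 1.0333
Noncentrality parameter: δ = d / √(1/n₁ + 1/n₂) = 1.0333 / √(1/14 + 1/9) = 2.4186
Critical value for a one-sided test at α = 0.1: z_α = 1.282.
Power = P(Z > 1.282 − δ) = Φ(1.137) = 0.8722.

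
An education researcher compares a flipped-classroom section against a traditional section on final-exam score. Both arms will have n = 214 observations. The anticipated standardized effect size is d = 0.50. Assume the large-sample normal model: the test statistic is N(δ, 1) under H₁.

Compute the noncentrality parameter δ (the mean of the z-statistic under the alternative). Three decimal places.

δ ≈ 5.172

The noncentrality parameter scales effect size by the design's sample-size factor: δ = d·√(n/2) = 0.50 × √(214/2) = 5.1720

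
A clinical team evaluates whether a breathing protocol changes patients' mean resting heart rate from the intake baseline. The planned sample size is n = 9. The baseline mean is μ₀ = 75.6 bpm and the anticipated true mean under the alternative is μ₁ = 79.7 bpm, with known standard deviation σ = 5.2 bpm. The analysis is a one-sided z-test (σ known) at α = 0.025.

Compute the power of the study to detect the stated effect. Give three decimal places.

Standardized effect: d = |μ₁ − μ₀| / σ = |79.7 − 75.6| / 5.2 = 0.7885
Noncentrality parameter: δ = d·√n = 0.7885 × √9 = 2.3654
Critical value for a one-sided test at α = 0.025: z_α = 1.960.
Power = Φ(δ − 1.960) = Φ(0.405) = 0.6574.

Power ≈ 0.657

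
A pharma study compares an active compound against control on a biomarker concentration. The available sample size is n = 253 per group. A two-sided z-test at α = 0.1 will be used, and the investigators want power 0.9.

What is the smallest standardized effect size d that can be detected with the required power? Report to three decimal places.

d ≈ 0.260

Required noncentrality: δ = z_{0.05} + z_{0.10} = 1.645 + 1.282 = 2.926.
(The second rejection-region term Φ(−δ − z_{α/2}) is negligible and dropped.)
δ = d·√(n/2) ⇒ d = δ/√(n/2) = 2.926/√(253/2) = 0.2602.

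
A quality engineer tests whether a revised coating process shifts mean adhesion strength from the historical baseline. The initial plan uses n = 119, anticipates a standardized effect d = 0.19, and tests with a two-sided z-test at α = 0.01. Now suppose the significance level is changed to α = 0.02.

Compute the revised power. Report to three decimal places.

δ = d·√n = 0.19 × √119 = 2.0727 (unchanged). New critical value: z_{0.01} = 2.326.
Revised power = Φ(δ − 2.326) + Φ(−δ − 2.326) = Φ(-0.254) + Φ(-4.399) = 0.3999 + 0.0000 = 0.3999.

Power ≈ 0.400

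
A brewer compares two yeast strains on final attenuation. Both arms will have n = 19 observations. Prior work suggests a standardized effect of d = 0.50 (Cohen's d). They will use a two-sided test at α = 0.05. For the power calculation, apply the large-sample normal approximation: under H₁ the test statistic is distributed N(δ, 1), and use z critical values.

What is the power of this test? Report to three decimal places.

Power ≈ 0.338

Noncentrality parameter: δ = d·√(n/2) = 0.50 × √(19/2) = 1.5411
Two-sided α = 0.05 → critical value z_{0.025} = 1.960.
Power = Φ(δ − 1.960) + Φ(−δ − 1.960) = Φ(-0.419) + Φ(-3.501) = 0.3377 + 0.0002 = 0.3379.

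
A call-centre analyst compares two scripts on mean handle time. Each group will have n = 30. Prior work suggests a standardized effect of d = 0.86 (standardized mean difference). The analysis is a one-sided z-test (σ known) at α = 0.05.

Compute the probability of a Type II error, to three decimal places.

β ≈ 0.046

Noncentrality parameter: λ = d·√(n/2) = 0.86 × √(30/2) = 3.3308
Critical value for a one-sided test at α = 0.05: z_α = 1.645.
Power = Φ(λ − 1.645) = Φ(1.686) = 0.9541.
Type II error: β = 1 − power = 1 − 0.9541 = 0.0459.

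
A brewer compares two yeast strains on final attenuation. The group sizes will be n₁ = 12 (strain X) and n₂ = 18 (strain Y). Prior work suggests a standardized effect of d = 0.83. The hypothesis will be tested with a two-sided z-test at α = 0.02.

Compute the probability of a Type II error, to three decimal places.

β ≈ 0.540

Noncentrality parameter: λ = d / √(1/n₁ + 1/n₂) = 0.83 / √(1/12 + 1/18) = 2.2271
Critical value for a two-sided test at α = 0.02: z_{α/2} = 2.326.
Power = Φ(λ − 2.326) + Φ(−λ − 2.326) = Φ(-0.099) + Φ(-4.553) = 0.4605 + 0.0000 = 0.4605.
Type II error: β = 1 − power = 1 − 0.4605 = 0.5395.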